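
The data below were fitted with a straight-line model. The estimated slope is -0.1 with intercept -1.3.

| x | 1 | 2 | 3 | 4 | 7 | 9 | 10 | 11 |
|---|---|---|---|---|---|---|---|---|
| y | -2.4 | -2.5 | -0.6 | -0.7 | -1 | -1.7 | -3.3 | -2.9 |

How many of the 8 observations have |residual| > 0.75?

x=1: ŷ = -1.3 − 0.1·1 = -1.4; e = -2.4 − (-1.4) = -1
x=2: ŷ = -1.3 − 0.1·2 = -1.5; e = -2.5 − (-1.5) = -1
x=3: ŷ = -1.3 − 0.1·3 = -1.6; e = -0.6 − (-1.6) = 1
x=4: ŷ = -1.3 − 0.1·4 = -1.7; e = -0.7 − (-1.7) = 1
x=7: ŷ = -1.3 − 0.1·7 = -2; e = -1 − (-2) = 1
x=9: ŷ = -1.3 − 0.1·9 = -2.2; e = -1.7 − (-2.2) = 0.5
x=10: ŷ = -1.3 − 0.1·10 = -2.3; e = -3.3 − (-2.3) = -1
x=11: ŷ = -1.3 − 0.1·11 = -2.4; e = -2.9 − (-2.4) = -0.5
|e| > 0.75: x=1 (|e|=1), x=2 (|e|=1), x=3 (|e|=1), x=4 (|e|=1), x=7 (|e|=1), x=10 (|e|=1) → 6

6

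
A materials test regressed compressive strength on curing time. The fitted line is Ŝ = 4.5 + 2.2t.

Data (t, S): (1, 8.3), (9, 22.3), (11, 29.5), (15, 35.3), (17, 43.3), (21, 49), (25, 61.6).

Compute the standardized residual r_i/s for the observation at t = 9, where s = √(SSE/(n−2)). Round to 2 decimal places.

-0.97

t=1: Ŝ = 4.5 + 2.2·1 = 6.7; r = 8.3 − 6.7 = 1.6
t=9: Ŝ = 4.5 + 2.2·9 = 24.3; r = 22.3 − 24.3 = -2
t=11: Ŝ = 4.5 + 2.2·11 = 28.7; r = 29.5 − 28.7 = 0.8
t=15: Ŝ = 4.5 + 2.2·15 = 37.5; r = 35.3 − 37.5 = -2.2
t=17: Ŝ = 4.5 + 2.2·17 = 41.9; r = 43.3 − 41.9 = 1.4
t=21: Ŝ = 4.5 + 2.2·21 = 50.7; r = 49 − 50.7 = -1.7
t=25: Ŝ = 4.5 + 2.2·25 = 59.5; r = 61.6 − 59.5 = 2.1
SSE = 2.56 + 4 + 0.64 + 4.84 + 1.96 + 2.89 + 4.41 = 21.3
s = √(21.3/5) = 2.06398
r/s = -2 / 2.06398 = -0.97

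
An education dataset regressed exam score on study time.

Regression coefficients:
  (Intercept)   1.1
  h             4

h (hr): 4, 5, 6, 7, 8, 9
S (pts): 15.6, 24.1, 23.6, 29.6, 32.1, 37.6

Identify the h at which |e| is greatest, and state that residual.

h=4: Ŝ = 1.1 + 4·4 = 17.1; e = 15.6 − 17.1 = -1.5
h=5: Ŝ = 1.1 + 4·5 = 21.1; e = 24.1 − 21.1 = 3
h=6: Ŝ = 1.1 + 4·6 = 25.1; e = 23.6 − 25.1 = -1.5
h=7: Ŝ = 1.1 + 4·7 = 29.1; e = 29.6 − 29.1 = 0.5
h=8: Ŝ = 1.1 + 4·8 = 33.1; e = 32.1 − 33.1 = -1
h=9: Ŝ = 1.1 + 4·9 = 37.1; e = 37.6 − 37.1 = 0.5
Largest |e| is 3 at h = 5, residual 3.

h = 5, e = 3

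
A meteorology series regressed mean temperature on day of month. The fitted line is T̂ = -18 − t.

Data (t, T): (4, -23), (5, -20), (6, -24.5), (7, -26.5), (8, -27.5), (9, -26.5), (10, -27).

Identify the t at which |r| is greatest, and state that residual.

t=4: T̂ = -18 − 4 = -22; r = -23 − (-22) = -1
t=5: T̂ = -18 − 5 = -23; r = -20 − (-23) = 3
t=6: T̂ = -18 − 6 = -24; r = -24.5 − (-24) = -0.5
t=7: T̂ = -18 − 7 = -25; r = -26.5 − (-25) = -1.5
t=8: T̂ = -18 − 8 = -26; r = -27.5 − (-26) = -1.5
t=9: T̂ = -18 − 9 = -27; r = -26.5 − (-27) = 0.5
t=10: T̂ = -18 − 10 = -28; r = -27 − (-28) = 1
Largest |r| is 3 at t = 5, residual 3.

t = 5, r = 3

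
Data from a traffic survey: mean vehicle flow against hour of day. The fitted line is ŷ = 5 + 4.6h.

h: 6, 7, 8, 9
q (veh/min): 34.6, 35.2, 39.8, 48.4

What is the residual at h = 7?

ŷ = 5 + 4.6·7 = 37.2
e = 35.2 − 37.2 = -2

e = -2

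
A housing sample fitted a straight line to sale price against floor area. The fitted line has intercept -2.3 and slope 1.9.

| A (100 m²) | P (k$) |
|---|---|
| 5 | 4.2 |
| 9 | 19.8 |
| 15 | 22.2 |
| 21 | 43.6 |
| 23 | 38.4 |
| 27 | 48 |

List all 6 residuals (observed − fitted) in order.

A=5: ŷ = -2.3 + 1.9·5 = 7.2; r = 4.2 − 7.2 = -3
A=9: ŷ = -2.3 + 1.9·9 = 14.8; r = 19.8 − 14.8 = 5
A=15: ŷ = -2.3 + 1.9·15 = 26.2; r = 22.2 − 26.2 = -4
A=21: ŷ = -2.3 + 1.9·21 = 37.6; r = 43.6 − 37.6 = 6
A=23: ŷ = -2.3 + 1.9·23 = 41.4; r = 38.4 − 41.4 = -3
A=27: ŷ = -2.3 + 1.9·27 = 49; r = 48 − 49 = -1

-3, 5, -4, 6, -3, -1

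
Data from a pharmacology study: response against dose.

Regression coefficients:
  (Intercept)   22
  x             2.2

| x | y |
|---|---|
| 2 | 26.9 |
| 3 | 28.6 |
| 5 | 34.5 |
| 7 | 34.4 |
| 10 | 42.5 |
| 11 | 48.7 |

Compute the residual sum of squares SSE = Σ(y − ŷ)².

SSE = 20

x=2: ŷ = 22 + 2.2·2 = 26.4; e = 26.9 − 26.4 = 0.5
x=3: ŷ = 22 + 2.2·3 = 28.6; e = 28.6 − 28.6 = 0
x=5: ŷ = 22 + 2.2·5 = 33; e = 34.5 − 33 = 1.5
x=7: ŷ = 22 + 2.2·7 = 37.4; e = 34.4 − 37.4 = -3
x=10: ŷ = 22 + 2.2·10 = 44; e = 42.5 − 44 = -1.5
x=11: ŷ = 22 + 2.2·11 = 46.2; e = 48.7 − 46.2 = 2.5
SSE = 0.25 + 0 + 2.25 + 9 + 2.25 + 6.25 = 20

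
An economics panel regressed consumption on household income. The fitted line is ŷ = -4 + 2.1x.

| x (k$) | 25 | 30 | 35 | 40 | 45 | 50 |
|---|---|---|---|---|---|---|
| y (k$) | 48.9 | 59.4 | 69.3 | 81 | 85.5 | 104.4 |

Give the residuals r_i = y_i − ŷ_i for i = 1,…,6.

0.4, 0.4, -0.2, 1, -5, 3.4

x=25: ŷ = -4 + 2.1·25 = 48.5; r = 48.9 − 48.5 = 0.4
x=30: ŷ = -4 + 2.1·30 = 59; r = 59.4 − 59 = 0.4
x=35: ŷ = -4 + 2.1·35 = 69.5; r = 69.3 − 69.5 = -0.2
x=40: ŷ = -4 + 2.1·40 = 80; r = 81 − 80 = 1
x=45: ŷ = -4 + 2.1·45 = 90.5; r = 85.5 − 90.5 = -5
x=50: ŷ = -4 + 2.1·50 = 101; r = 104.4 − 101 = 3.4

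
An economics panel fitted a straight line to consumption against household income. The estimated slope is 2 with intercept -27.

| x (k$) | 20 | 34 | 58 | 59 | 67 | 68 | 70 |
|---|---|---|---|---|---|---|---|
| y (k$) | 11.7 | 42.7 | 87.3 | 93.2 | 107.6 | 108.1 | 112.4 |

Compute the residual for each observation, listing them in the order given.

-1.3, 1.7, -1.7, 2.2, 0.6, -0.9, -0.6

x=20: ŷ = -27 + 2·20 = 13; r = 11.7 − 13 = -1.3
x=34: ŷ = -27 + 2·34 = 41; r = 42.7 − 41 = 1.7
x=58: ŷ = -27 + 2·58 = 89; r = 87.3 − 89 = -1.7
x=59: ŷ = -27 + 2·59 = 91; r = 93.2 − 91 = 2.2
x=67: ŷ = -27 + 2·67 = 107; r = 107.6 − 107 = 0.6
x=68: ŷ = -27 + 2·68 = 109; r = 108.1 − 109 = -0.9
x=70: ŷ = -27 + 2·70 = 113; r = 112.4 − 113 = -0.6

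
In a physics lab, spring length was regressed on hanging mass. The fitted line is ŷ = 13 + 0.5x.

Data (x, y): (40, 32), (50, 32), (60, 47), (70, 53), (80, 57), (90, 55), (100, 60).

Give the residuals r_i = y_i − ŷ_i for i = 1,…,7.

-1, -6, 4, 5, 4, -3, -3

x=40: ŷ = 13 + 0.5·40 = 33; r = 32 − 33 = -1
x=50: ŷ = 13 + 0.5·50 = 38; r = 32 − 38 = -6
x=60: ŷ = 13 + 0.5·60 = 43; r = 47 − 43 = 4
x=70: ŷ = 13 + 0.5·70 = 48; r = 53 − 48 = 5
x=80: ŷ = 13 + 0.5·80 = 53; r = 57 − 53 = 4
x=90: ŷ = 13 + 0.5·90 = 58; r = 55 − 58 = -3
x=100: ŷ = 13 + 0.5·100 = 63; r = 60 − 63 = -3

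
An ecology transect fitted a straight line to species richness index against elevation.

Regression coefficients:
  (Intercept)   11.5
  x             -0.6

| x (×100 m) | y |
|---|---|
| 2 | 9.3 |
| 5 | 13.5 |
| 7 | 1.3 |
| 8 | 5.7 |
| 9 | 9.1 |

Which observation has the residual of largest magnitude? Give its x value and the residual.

x=2: ŷ = 11.5 − 0.6·2 = 10.3; e = 9.3 − 10.3 = -1
x=5: ŷ = 11.5 − 0.6·5 = 8.5; e = 13.5 − 8.5 = 5
x=7: ŷ = 11.5 − 0.6·7 = 7.3; e = 1.3 − 7.3 = -6
x=8: ŷ = 11.5 − 0.6·8 = 6.7; e = 5.7 − 6.7 = -1
x=9: ŷ = 11.5 − 0.6·9 = 6.1; e = 9.1 − 6.1 = 3
Largest |e| is 6 at x = 7, residual -6.

x = 7, e = -6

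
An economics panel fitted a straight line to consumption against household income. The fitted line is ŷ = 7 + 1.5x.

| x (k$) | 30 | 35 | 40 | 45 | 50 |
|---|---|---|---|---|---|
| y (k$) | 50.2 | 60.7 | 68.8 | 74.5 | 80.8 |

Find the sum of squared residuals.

SSE = 9.36

x=30: ŷ = 7 + 1.5·30 = 52; e = 50.2 − 52 = -1.8
x=35: ŷ = 7 + 1.5·35 = 59.5; e = 60.7 − 59.5 = 1.2
x=40: ŷ = 7 + 1.5·40 = 67; e = 68.8 − 67 = 1.8
x=45: ŷ = 7 + 1.5·45 = 74.5; e = 74.5 − 74.5 = 0
x=50: ŷ = 7 + 1.5·50 = 82; e = 80.8 − 82 = -1.2
SSE = 3.24 + 1.44 + 3.24 + 0 + 1.44 = 9.36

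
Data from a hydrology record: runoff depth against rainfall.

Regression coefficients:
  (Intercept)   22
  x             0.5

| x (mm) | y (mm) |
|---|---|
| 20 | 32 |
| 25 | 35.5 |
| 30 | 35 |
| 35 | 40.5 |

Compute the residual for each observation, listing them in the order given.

x=20: ŷ = 22 + 0.5·20 = 32; r = 32 − 32 = 0
x=25: ŷ = 22 + 0.5·25 = 34.5; r = 35.5 − 34.5 = 1
x=30: ŷ = 22 + 0.5·30 = 37; r = 35 − 37 = -2
x=35: ŷ = 22 + 0.5·35 = 39.5; r = 40.5 − 39.5 = 1

0, 1, -2, 1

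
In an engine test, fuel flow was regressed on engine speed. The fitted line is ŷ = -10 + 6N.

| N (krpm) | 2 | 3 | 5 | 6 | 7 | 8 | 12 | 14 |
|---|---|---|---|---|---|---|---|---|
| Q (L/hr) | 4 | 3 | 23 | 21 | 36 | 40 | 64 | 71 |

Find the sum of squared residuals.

SSE = 96

N=2: ŷ = -10 + 6·2 = 2; r = 4 − 2 = 2
N=3: ŷ = -10 + 6·3 = 8; r = 3 − 8 = -5
N=5: ŷ = -10 + 6·5 = 20; r = 23 − 20 = 3
N=6: ŷ = -10 + 6·6 = 26; r = 21 − 26 = -5
N=7: ŷ = -10 + 6·7 = 32; r = 36 − 32 = 4
N=8: ŷ = -10 + 6·8 = 38; r = 40 − 38 = 2
N=12: ŷ = -10 + 6·12 = 62; r = 64 − 62 = 2
N=14: ŷ = -10 + 6·14 = 74; r = 71 − 74 = -3
SSE = 4 + 25 + 9 + 25 + 16 + 4 + 4 + 9 = 96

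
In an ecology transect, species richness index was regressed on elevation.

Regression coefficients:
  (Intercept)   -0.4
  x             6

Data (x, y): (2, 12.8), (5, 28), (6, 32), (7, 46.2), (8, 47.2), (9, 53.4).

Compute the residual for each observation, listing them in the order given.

1.2, -1.6, -3.6, 4.6, -0.4, -0.2

x=2: ŷ = -0.4 + 6·2 = 11.6; e = 12.8 − 11.6 = 1.2
x=5: ŷ = -0.4 + 6·5 = 29.6; e = 28 − 29.6 = -1.6
x=6: ŷ = -0.4 + 6·6 = 35.6; e = 32 − 35.6 = -3.6
x=7: ŷ = -0.4 + 6·7 = 41.6; e = 46.2 − 41.6 = 4.6
x=8: ŷ = -0.4 + 6·8 = 47.6; e = 47.2 − 47.6 = -0.4
x=9: ŷ = -0.4 + 6·9 = 53.6; e = 53.4 − 53.6 = -0.2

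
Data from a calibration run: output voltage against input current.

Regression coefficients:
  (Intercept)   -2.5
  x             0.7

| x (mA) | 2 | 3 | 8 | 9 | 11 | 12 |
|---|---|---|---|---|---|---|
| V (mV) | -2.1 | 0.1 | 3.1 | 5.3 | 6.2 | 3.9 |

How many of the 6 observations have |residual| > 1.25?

x=2: ŷ = -2.5 + 0.7·2 = -1.1; r = -2.1 − (-1.1) = -1
x=3: ŷ = -2.5 + 0.7·3 = -0.4; r = 0.1 − (-0.4) = 0.5
x=8: ŷ = -2.5 + 0.7·8 = 3.1; r = 3.1 − 3.1 = 0
x=9: ŷ = -2.5 + 0.7·9 = 3.8; r = 5.3 − 3.8 = 1.5
x=11: ŷ = -2.5 + 0.7·11 = 5.2; r = 6.2 − 5.2 = 1
x=12: ŷ = -2.5 + 0.7·12 = 5.9; r = 3.9 − 5.9 = -2
|r| > 1.25: x=9 (|r|=1.5), x=12 (|r|=2) → 2

2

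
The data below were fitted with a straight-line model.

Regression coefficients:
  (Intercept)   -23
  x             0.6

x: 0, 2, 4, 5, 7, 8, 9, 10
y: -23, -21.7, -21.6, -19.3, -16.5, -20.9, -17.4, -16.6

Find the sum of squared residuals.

x=0: ŷ = -23 + 0.6·0 = -23; e = -23 − (-23) = 0
x=2: ŷ = -23 + 0.6·2 = -21.8; e = -21.7 − (-21.8) = 0.1
x=4: ŷ = -23 + 0.6·4 = -20.6; e = -21.6 − (-20.6) = -1
x=5: ŷ = -23 + 0.6·5 = -20; e = -19.3 − (-20) = 0.7
x=7: ŷ = -23 + 0.6·7 = -18.8; e = -16.5 − (-18.8) = 2.3
x=8: ŷ = -23 + 0.6·8 = -18.2; e = -20.9 − (-18.2) = -2.7
x=9: ŷ = -23 + 0.6·9 = -17.6; e = -17.4 − (-17.6) = 0.2
x=10: ŷ = -23 + 0.6·10 = -17; e = -16.6 − (-17) = 0.4
SSE = 0 + 0.01 + 1 + 0.49 + 5.29 + 7.29 + 0.04 + 0.16 = 14.28

SSE = 14.28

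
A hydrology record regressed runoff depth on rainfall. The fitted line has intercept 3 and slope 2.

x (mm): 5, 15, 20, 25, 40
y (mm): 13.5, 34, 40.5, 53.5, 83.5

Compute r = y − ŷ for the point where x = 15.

ŷ = 3 + 2·15 = 33
r = 34 − 33 = 1

r = 1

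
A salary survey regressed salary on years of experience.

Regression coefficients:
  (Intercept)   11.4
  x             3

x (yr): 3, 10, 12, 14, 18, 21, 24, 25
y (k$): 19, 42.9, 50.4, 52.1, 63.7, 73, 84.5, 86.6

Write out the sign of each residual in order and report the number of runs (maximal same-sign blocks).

4 runs

x=3: ŷ = 11.4 + 3·3 = 20.4; r = 19 − 20.4 = -1.4
x=10: ŷ = 11.4 + 3·10 = 41.4; r = 42.9 − 41.4 = 1.5
x=12: ŷ = 11.4 + 3·12 = 47.4; r = 50.4 − 47.4 = 3
x=14: ŷ = 11.4 + 3·14 = 53.4; r = 52.1 − 53.4 = -1.3
x=18: ŷ = 11.4 + 3·18 = 65.4; r = 63.7 − 65.4 = -1.7
x=21: ŷ = 11.4 + 3·21 = 74.4; r = 73 − 74.4 = -1.4
x=24: ŷ = 11.4 + 3·24 = 83.4; r = 84.5 − 83.4 = 1.1
x=25: ŷ = 11.4 + 3·25 = 86.4; r = 86.6 − 86.4 = 0.2
Signs: − + + − − − + +
Runs: −×1, +×2, −×3, +×2 → 4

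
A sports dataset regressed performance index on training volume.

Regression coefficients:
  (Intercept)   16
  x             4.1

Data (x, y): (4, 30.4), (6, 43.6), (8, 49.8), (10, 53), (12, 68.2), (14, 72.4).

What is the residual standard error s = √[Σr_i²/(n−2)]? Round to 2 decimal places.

x=4: ŷ = 16 + 4.1·4 = 32.4; r = 30.4 − 32.4 = -2
x=6: ŷ = 16 + 4.1·6 = 40.6; r = 43.6 − 40.6 = 3
x=8: ŷ = 16 + 4.1·8 = 48.8; r = 49.8 − 48.8 = 1
x=10: ŷ = 16 + 4.1·10 = 57; r = 53 − 57 = -4
x=12: ŷ = 16 + 4.1·12 = 65.2; r = 68.2 − 65.2 = 3
x=14: ŷ = 16 + 4.1·14 = 73.4; r = 72.4 − 73.4 = -1
SSE = 4 + 9 + 1 + 16 + 9 + 1 = 40
s = √(40/4) = √10 ≈ 3.16

s = 3.16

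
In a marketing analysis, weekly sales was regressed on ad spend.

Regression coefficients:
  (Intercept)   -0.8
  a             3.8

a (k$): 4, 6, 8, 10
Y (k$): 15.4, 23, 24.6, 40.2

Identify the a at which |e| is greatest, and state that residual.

a = 8, e = -5

a=4: ŷ = -0.8 + 3.8·4 = 14.4; e = 15.4 − 14.4 = 1
a=6: ŷ = -0.8 + 3.8·6 = 22; e = 23 − 22 = 1
a=8: ŷ = -0.8 + 3.8·8 = 29.6; e = 24.6 − 29.6 = -5
a=10: ŷ = -0.8 + 3.8·10 = 37.2; e = 40.2 − 37.2 = 3
Largest |e| is 5 at a = 8, residual -5.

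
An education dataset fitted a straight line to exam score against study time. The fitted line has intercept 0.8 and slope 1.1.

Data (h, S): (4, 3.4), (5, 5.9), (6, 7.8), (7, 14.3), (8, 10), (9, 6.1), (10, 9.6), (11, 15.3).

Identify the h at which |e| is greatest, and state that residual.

h=4: Ŝ = 0.8 + 1.1·4 = 5.2; e = 3.4 − 5.2 = -1.8
h=5: Ŝ = 0.8 + 1.1·5 = 6.3; e = 5.9 − 6.3 = -0.4
h=6: Ŝ = 0.8 + 1.1·6 = 7.4; e = 7.8 − 7.4 = 0.4
h=7: Ŝ = 0.8 + 1.1·7 = 8.5; e = 14.3 − 8.5 = 5.8
h=8: Ŝ = 0.8 + 1.1·8 = 9.6; e = 10 − 9.6 = 0.4
h=9: Ŝ = 0.8 + 1.1·9 = 10.7; e = 6.1 − 10.7 = -4.6
h=10: Ŝ = 0.8 + 1.1·10 = 11.8; e = 9.6 − 11.8 = -2.2
h=11: Ŝ = 0.8 + 1.1·11 = 12.9; e = 15.3 − 12.9 = 2.4
Largest |e| is 5.8 at h = 7, residual 5.8.

h = 7, e = 5.8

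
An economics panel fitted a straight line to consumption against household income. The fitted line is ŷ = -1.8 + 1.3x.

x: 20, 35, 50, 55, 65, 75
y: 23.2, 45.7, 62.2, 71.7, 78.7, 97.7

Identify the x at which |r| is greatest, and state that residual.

x = 65, r = -4

x=20: ŷ = -1.8 + 1.3·20 = 24.2; r = 23.2 − 24.2 = -1
x=35: ŷ = -1.8 + 1.3·35 = 43.7; r = 45.7 − 43.7 = 2
x=50: ŷ = -1.8 + 1.3·50 = 63.2; r = 62.2 − 63.2 = -1
x=55: ŷ = -1.8 + 1.3·55 = 69.7; r = 71.7 − 69.7 = 2
x=65: ŷ = -1.8 + 1.3·65 = 82.7; r = 78.7 − 82.7 = -4
x=75: ŷ = -1.8 + 1.3·75 = 95.7; r = 97.7 − 95.7 = 2
Largest |r| is 4 at x = 65, residual -4.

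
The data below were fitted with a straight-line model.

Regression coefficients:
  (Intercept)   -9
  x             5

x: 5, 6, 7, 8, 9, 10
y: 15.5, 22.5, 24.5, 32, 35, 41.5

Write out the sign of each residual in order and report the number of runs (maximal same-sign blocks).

6 runs

x=5: ŷ = -9 + 5·5 = 16; e = 15.5 − 16 = -0.5
x=6: ŷ = -9 + 5·6 = 21; e = 22.5 − 21 = 1.5
x=7: ŷ = -9 + 5·7 = 26; e = 24.5 − 26 = -1.5
x=8: ŷ = -9 + 5·8 = 31; e = 32 − 31 = 1
x=9: ŷ = -9 + 5·9 = 36; e = 35 − 36 = -1
x=10: ŷ = -9 + 5·10 = 41; e = 41.5 − 41 = 0.5
Signs: − + − + − +
Runs: −×1, +×1, −×1, +×1, −×1, +×1 → 6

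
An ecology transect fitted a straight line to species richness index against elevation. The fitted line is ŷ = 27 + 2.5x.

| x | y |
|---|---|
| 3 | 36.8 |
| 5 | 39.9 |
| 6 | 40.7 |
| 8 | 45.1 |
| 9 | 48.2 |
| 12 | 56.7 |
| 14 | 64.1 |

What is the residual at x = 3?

r = 2.3

ŷ = 27 + 2.5·3 = 34.5
r = 36.8 − 34.5 = 2.3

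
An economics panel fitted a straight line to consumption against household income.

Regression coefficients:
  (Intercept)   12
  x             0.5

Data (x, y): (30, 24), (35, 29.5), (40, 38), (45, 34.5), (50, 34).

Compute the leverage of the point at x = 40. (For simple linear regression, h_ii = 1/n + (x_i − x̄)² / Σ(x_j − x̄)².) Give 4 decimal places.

h = 0.2000

x̄ = (30 + 35 + 40 + 45 + 50)/5 = 40
Σ(x − x̄)² = 100 + 25 + 0 + 25 + 100 = 250
h = 1/5 + (0)²/250 = 0.2 + 0 = 0.2000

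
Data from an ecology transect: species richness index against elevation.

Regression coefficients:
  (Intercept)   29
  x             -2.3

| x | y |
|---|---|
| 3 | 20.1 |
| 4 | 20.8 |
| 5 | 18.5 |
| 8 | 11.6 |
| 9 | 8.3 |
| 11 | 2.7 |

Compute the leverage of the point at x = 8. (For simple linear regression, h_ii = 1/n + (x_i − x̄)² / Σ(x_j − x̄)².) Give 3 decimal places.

x̄ = (3 + 4 + 5 + 8 + 9 + 11)/6 = 6.66667
Σ(x − x̄)² = 13.4444 + 7.11111 + 2.77778 + 1.77778 + 5.44444 + 18.7778 = 49.3333
h = 1/6 + (1.33333)²/49.3333 = 0.166667 + 0.036036 = 0.203

h = 0.203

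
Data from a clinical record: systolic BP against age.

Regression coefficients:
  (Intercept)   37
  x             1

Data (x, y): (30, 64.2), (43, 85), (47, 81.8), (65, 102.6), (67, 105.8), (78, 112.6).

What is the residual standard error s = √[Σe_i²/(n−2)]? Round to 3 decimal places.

x=30: ŷ = 37 + 30 = 67; e = 64.2 − 67 = -2.8
x=43: ŷ = 37 + 43 = 80; e = 85 − 80 = 5
x=47: ŷ = 37 + 47 = 84; e = 81.8 − 84 = -2.2
x=65: ŷ = 37 + 65 = 102; e = 102.6 − 102 = 0.6
x=67: ŷ = 37 + 67 = 104; e = 105.8 − 104 = 1.8
x=78: ŷ = 37 + 78 = 115; e = 112.6 − 115 = -2.4
SSE = 7.84 + 25 + 4.84 + 0.36 + 3.24 + 5.76 = 47.04
s = √(47.04/4) = √11.76 ≈ 3.429

s = 3.429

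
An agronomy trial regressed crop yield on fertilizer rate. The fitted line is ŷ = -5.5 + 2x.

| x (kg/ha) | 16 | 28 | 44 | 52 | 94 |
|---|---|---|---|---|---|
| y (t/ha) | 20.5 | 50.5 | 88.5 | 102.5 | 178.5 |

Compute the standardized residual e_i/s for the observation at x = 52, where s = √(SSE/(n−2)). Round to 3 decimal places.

x=16: ŷ = -5.5 + 2·16 = 26.5; e = 20.5 − 26.5 = -6
x=28: ŷ = -5.5 + 2·28 = 50.5; e = 50.5 − 50.5 = 0
x=44: ŷ = -5.5 + 2·44 = 82.5; e = 88.5 − 82.5 = 6
x=52: ŷ = -5.5 + 2·52 = 98.5; e = 102.5 − 98.5 = 4
x=94: ŷ = -5.5 + 2·94 = 182.5; e = 178.5 − 182.5 = -4
SSE = 36 + 0 + 36 + 16 + 16 = 104
s = √(104/3) = 5.88784
e/s = 4 / 5.88784 = 0.679

0.679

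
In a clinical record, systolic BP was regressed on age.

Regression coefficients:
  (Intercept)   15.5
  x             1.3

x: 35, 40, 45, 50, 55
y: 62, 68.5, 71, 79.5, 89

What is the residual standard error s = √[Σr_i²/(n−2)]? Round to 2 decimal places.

x=35: ŷ = 15.5 + 1.3·35 = 61; r = 62 − 61 = 1
x=40: ŷ = 15.5 + 1.3·40 = 67.5; r = 68.5 − 67.5 = 1
x=45: ŷ = 15.5 + 1.3·45 = 74; r = 71 − 74 = -3
x=50: ŷ = 15.5 + 1.3·50 = 80.5; r = 79.5 − 80.5 = -1
x=55: ŷ = 15.5 + 1.3·55 = 87; r = 89 − 87 = 2
SSE = 1 + 1 + 9 + 1 + 4 = 16
s = √(16/3) = √5.33333 ≈ 2.31

s = 2.31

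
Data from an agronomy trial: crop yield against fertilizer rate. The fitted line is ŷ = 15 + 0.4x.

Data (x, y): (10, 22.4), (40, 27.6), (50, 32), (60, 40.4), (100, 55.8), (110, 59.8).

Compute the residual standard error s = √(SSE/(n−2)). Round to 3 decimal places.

x=10: ŷ = 15 + 0.4·10 = 19; e = 22.4 − 19 = 3.4
x=40: ŷ = 15 + 0.4·40 = 31; e = 27.6 − 31 = -3.4
x=50: ŷ = 15 + 0.4·50 = 35; e = 32 − 35 = -3
x=60: ŷ = 15 + 0.4·60 = 39; e = 40.4 − 39 = 1.4
x=100: ŷ = 15 + 0.4·100 = 55; e = 55.8 − 55 = 0.8
x=110: ŷ = 15 + 0.4·110 = 59; e = 59.8 − 59 = 0.8
SSE = 11.56 + 11.56 + 9 + 1.96 + 0.64 + 0.64 = 35.36
s = √(35.36/4) = √8.84 ≈ 2.973

s = 2.973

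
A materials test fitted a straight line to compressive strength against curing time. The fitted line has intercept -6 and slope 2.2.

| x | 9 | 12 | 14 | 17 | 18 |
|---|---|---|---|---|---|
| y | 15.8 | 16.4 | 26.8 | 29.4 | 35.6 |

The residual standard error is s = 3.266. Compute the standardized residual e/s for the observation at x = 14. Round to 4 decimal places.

0.6124

ŷ = -6 + 2.2·14 = 24.8
e = 26.8 − 24.8 = 2
e/s = 2 / 3.266 = 0.6124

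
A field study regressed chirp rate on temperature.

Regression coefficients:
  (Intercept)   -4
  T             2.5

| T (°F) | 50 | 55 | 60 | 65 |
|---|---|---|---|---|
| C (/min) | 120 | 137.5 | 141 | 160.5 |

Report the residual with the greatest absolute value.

r = -5

T=50: ŷ = -4 + 2.5·50 = 121; r = 120 − 121 = -1
T=55: ŷ = -4 + 2.5·55 = 133.5; r = 137.5 − 133.5 = 4
T=60: ŷ = -4 + 2.5·60 = 146; r = 141 − 146 = -5
T=65: ŷ = -4 + 2.5·65 = 158.5; r = 160.5 − 158.5 = 2
Largest |r| is 5 at T = 60, residual -5.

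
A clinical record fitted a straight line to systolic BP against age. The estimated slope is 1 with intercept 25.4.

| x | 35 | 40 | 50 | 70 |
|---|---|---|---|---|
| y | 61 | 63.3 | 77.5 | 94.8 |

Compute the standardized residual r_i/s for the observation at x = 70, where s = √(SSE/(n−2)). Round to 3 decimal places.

-0.275

x=35: ŷ = 25.4 + 35 = 60.4; r = 61 − 60.4 = 0.6
x=40: ŷ = 25.4 + 40 = 65.4; r = 63.3 − 65.4 = -2.1
x=50: ŷ = 25.4 + 50 = 75.4; r = 77.5 − 75.4 = 2.1
x=70: ŷ = 25.4 + 70 = 95.4; r = 94.8 − 95.4 = -0.6
SSE = 0.36 + 4.41 + 4.41 + 0.36 = 9.54
s = √(9.54/2) = 2.18403
r/s = -0.6 / 2.18403 = -0.275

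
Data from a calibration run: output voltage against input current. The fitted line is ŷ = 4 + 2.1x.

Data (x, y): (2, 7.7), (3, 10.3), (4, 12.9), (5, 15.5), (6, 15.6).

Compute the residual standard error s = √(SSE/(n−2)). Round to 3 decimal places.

x=2: ŷ = 4 + 2.1·2 = 8.2; r = 7.7 − 8.2 = -0.5
x=3: ŷ = 4 + 2.1·3 = 10.3; r = 10.3 − 10.3 = 0
x=4: ŷ = 4 + 2.1·4 = 12.4; r = 12.9 − 12.4 = 0.5
x=5: ŷ = 4 + 2.1·5 = 14.5; r = 15.5 − 14.5 = 1
x=6: ŷ = 4 + 2.1·6 = 16.6; r = 15.6 − 16.6 = -1
SSE = 0.25 + 0 + 0.25 + 1 + 1 = 2.5
s = √(2.5/3) = √0.833333 ≈ 0.913

s = 0.913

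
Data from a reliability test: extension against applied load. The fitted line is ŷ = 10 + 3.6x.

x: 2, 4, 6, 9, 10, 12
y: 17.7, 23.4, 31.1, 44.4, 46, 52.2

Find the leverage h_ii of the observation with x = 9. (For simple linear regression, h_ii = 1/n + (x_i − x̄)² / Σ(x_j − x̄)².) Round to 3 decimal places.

h = 0.213

x̄ = (2 + 4 + 6 + 9 + 10 + 12)/6 = 7.16667
Σ(x − x̄)² = 26.6944 + 10.0278 + 1.36111 + 3.36111 + 8.02778 + 23.3611 = 72.8333
h = 1/6 + (1.83333)²/72.8333 = 0.166667 + 0.046148 = 0.213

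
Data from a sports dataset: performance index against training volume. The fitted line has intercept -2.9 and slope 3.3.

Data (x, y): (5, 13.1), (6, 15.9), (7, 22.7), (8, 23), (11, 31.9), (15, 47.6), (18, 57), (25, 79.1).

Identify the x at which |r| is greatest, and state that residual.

x=5: ŷ = -2.9 + 3.3·5 = 13.6; r = 13.1 − 13.6 = -0.5
x=6: ŷ = -2.9 + 3.3·6 = 16.9; r = 15.9 − 16.9 = -1
x=7: ŷ = -2.9 + 3.3·7 = 20.2; r = 22.7 − 20.2 = 2.5
x=8: ŷ = -2.9 + 3.3·8 = 23.5; r = 23 − 23.5 = -0.5
x=11: ŷ = -2.9 + 3.3·11 = 33.4; r = 31.9 − 33.4 = -1.5
x=15: ŷ = -2.9 + 3.3·15 = 46.6; r = 47.6 − 46.6 = 1
x=18: ŷ = -2.9 + 3.3·18 = 56.5; r = 57 − 56.5 = 0.5
x=25: ŷ = -2.9 + 3.3·25 = 79.6; r = 79.1 − 79.6 = -0.5
Largest |r| is 2.5 at x = 7, residual 2.5.

x = 7, r = 2.5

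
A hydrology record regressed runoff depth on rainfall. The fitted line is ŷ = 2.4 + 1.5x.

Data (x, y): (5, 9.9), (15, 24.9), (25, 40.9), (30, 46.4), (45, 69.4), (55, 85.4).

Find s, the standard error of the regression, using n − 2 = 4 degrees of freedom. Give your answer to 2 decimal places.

s = 0.79

x=5: ŷ = 2.4 + 1.5·5 = 9.9; r = 9.9 − 9.9 = 0
x=15: ŷ = 2.4 + 1.5·15 = 24.9; r = 24.9 − 24.9 = 0
x=25: ŷ = 2.4 + 1.5·25 = 39.9; r = 40.9 − 39.9 = 1
x=30: ŷ = 2.4 + 1.5·30 = 47.4; r = 46.4 − 47.4 = -1
x=45: ŷ = 2.4 + 1.5·45 = 69.9; r = 69.4 − 69.9 = -0.5
x=55: ŷ = 2.4 + 1.5·55 = 84.9; r = 85.4 − 84.9 = 0.5
SSE = 0 + 0 + 1 + 1 + 0.25 + 0.25 = 2.5
s = √(2.5/4) = √0.625 ≈ 0.79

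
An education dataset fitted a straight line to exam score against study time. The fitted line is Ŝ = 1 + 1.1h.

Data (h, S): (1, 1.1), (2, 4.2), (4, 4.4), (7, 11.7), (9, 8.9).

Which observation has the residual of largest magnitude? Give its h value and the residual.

h = 7, e = 3

h=1: Ŝ = 1 + 1.1·1 = 2.1; e = 1.1 − 2.1 = -1
h=2: Ŝ = 1 + 1.1·2 = 3.2; e = 4.2 − 3.2 = 1
h=4: Ŝ = 1 + 1.1·4 = 5.4; e = 4.4 − 5.4 = -1
h=7: Ŝ = 1 + 1.1·7 = 8.7; e = 11.7 − 8.7 = 3
h=9: Ŝ = 1 + 1.1·9 = 10.9; e = 8.9 − 10.9 = -2
Largest |e| is 3 at h = 7, residual 3.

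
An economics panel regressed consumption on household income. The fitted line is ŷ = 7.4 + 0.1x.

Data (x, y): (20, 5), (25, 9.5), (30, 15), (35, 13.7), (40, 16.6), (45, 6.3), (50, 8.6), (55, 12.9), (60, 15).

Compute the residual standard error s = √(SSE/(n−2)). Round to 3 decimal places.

s = 4.207

x=20: ŷ = 7.4 + 0.1·20 = 9.4; r = 5 − 9.4 = -4.4
x=25: ŷ = 7.4 + 0.1·25 = 9.9; r = 9.5 − 9.9 = -0.4
x=30: ŷ = 7.4 + 0.1·30 = 10.4; r = 15 − 10.4 = 4.6
x=35: ŷ = 7.4 + 0.1·35 = 10.9; r = 13.7 − 10.9 = 2.8
x=40: ŷ = 7.4 + 0.1·40 = 11.4; r = 16.6 − 11.4 = 5.2
x=45: ŷ = 7.4 + 0.1·45 = 11.9; r = 6.3 − 11.9 = -5.6
x=50: ŷ = 7.4 + 0.1·50 = 12.4; r = 8.6 − 12.4 = -3.8
x=55: ŷ = 7.4 + 0.1·55 = 12.9; r = 12.9 − 12.9 = 0
x=60: ŷ = 7.4 + 0.1·60 = 13.4; r = 15 − 13.4 = 1.6
SSE = 19.36 + 0.16 + 21.16 + 7.84 + 27.04 + 31.36 + 14.44 + 0 + 2.56 = 123.92
s = √(123.92/7) = √17.7029 ≈ 4.207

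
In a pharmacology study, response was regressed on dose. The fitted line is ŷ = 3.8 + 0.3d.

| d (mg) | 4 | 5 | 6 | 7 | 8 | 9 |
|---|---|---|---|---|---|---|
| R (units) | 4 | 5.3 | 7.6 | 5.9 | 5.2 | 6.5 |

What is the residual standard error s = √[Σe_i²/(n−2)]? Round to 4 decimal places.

s = 1.2247

d=4: ŷ = 3.8 + 0.3·4 = 5; e = 4 − 5 = -1
d=5: ŷ = 3.8 + 0.3·5 = 5.3; e = 5.3 − 5.3 = 0
d=6: ŷ = 3.8 + 0.3·6 = 5.6; e = 7.6 − 5.6 = 2
d=7: ŷ = 3.8 + 0.3·7 = 5.9; e = 5.9 − 5.9 = 0
d=8: ŷ = 3.8 + 0.3·8 = 6.2; e = 5.2 − 6.2 = -1
d=9: ŷ = 3.8 + 0.3·9 = 6.5; e = 6.5 − 6.5 = 0
SSE = 1 + 0 + 4 + 0 + 1 + 0 = 6
s = √(6/4) = √1.5 ≈ 1.2247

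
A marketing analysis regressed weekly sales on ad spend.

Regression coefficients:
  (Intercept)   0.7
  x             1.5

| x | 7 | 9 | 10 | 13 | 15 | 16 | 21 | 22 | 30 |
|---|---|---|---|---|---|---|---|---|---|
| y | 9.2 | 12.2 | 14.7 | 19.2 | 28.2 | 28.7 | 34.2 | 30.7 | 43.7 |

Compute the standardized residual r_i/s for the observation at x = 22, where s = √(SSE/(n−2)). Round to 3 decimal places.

x=7: ŷ = 0.7 + 1.5·7 = 11.2; r = 9.2 − 11.2 = -2
x=9: ŷ = 0.7 + 1.5·9 = 14.2; r = 12.2 − 14.2 = -2
x=10: ŷ = 0.7 + 1.5·10 = 15.7; r = 14.7 − 15.7 = -1
x=13: ŷ = 0.7 + 1.5·13 = 20.2; r = 19.2 − 20.2 = -1
x=15: ŷ = 0.7 + 1.5·15 = 23.2; r = 28.2 − 23.2 = 5
x=16: ŷ = 0.7 + 1.5·16 = 24.7; r = 28.7 − 24.7 = 4
x=21: ŷ = 0.7 + 1.5·21 = 32.2; r = 34.2 − 32.2 = 2
x=22: ŷ = 0.7 + 1.5·22 = 33.7; r = 30.7 − 33.7 = -3
x=30: ŷ = 0.7 + 1.5·30 = 45.7; r = 43.7 − 45.7 = -2
SSE = 4 + 4 + 1 + 1 + 25 + 16 + 4 + 9 + 4 = 68
s = √(68/7) = 3.11677
r/s = -3 / 3.11677 = -0.963

-0.963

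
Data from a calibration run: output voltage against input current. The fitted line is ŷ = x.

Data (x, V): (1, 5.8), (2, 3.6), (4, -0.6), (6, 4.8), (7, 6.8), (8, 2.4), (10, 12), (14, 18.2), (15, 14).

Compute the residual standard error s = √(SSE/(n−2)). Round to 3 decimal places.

x=1: ŷ = 1 = 1; e = 5.8 − 1 = 4.8
x=2: ŷ = 2 = 2; e = 3.6 − 2 = 1.6
x=4: ŷ = 4 = 4; e = -0.6 − 4 = -4.6
x=6: ŷ = 6 = 6; e = 4.8 − 6 = -1.2
x=7: ŷ = 7 = 7; e = 6.8 − 7 = -0.2
x=8: ŷ = 8 = 8; e = 2.4 − 8 = -5.6
x=10: ŷ = 10 = 10; e = 12 − 10 = 2
x=14: ŷ = 14 = 14; e = 18.2 − 14 = 4.2
x=15: ŷ = 15 = 15; e = 14 − 15 = -1
SSE = 23.04 + 2.56 + 21.16 + 1.44 + 0.04 + 31.36 + 4 + 17.64 + 1 = 102.24
s = √(102.24/7) = √14.6057 ≈ 3.822

s = 3.822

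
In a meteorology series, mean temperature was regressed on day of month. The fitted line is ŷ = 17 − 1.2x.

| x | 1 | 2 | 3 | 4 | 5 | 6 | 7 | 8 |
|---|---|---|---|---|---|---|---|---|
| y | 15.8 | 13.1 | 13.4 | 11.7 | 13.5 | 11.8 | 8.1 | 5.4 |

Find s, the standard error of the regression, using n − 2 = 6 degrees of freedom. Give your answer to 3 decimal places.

x=1: ŷ = 17 − 1.2·1 = 15.8; r = 15.8 − 15.8 = 0
x=2: ŷ = 17 − 1.2·2 = 14.6; r = 13.1 − 14.6 = -1.5
x=3: ŷ = 17 − 1.2·3 = 13.4; r = 13.4 − 13.4 = 0
x=4: ŷ = 17 − 1.2·4 = 12.2; r = 11.7 − 12.2 = -0.5
x=5: ŷ = 17 − 1.2·5 = 11; r = 13.5 − 11 = 2.5
x=6: ŷ = 17 − 1.2·6 = 9.8; r = 11.8 − 9.8 = 2
x=7: ŷ = 17 − 1.2·7 = 8.6; r = 8.1 − 8.6 = -0.5
x=8: ŷ = 17 − 1.2·8 = 7.4; r = 5.4 − 7.4 = -2
SSE = 0 + 2.25 + 0 + 0.25 + 6.25 + 4 + 0.25 + 4 = 17
s = √(17/6) = √2.83333 ≈ 1.683

s = 1.683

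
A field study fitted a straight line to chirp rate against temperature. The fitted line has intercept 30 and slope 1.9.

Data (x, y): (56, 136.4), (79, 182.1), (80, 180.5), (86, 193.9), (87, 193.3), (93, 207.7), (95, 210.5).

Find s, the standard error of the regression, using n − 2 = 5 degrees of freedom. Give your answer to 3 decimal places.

x=56: ŷ = 30 + 1.9·56 = 136.4; e = 136.4 − 136.4 = 0
x=79: ŷ = 30 + 1.9·79 = 180.1; e = 182.1 − 180.1 = 2
x=80: ŷ = 30 + 1.9·80 = 182; e = 180.5 − 182 = -1.5
x=86: ŷ = 30 + 1.9·86 = 193.4; e = 193.9 − 193.4 = 0.5
x=87: ŷ = 30 + 1.9·87 = 195.3; e = 193.3 − 195.3 = -2
x=93: ŷ = 30 + 1.9·93 = 206.7; e = 207.7 − 206.7 = 1
x=95: ŷ = 30 + 1.9·95 = 210.5; e = 210.5 − 210.5 = 0
SSE = 0 + 4 + 2.25 + 0.25 + 4 + 1 + 0 = 11.5
s = √(11.5/5) = √2.3 ≈ 1.517

s = 1.517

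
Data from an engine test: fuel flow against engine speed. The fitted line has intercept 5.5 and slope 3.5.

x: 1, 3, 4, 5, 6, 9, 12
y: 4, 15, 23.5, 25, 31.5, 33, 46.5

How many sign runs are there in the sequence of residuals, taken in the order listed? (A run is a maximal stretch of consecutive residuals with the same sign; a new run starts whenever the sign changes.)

3 runs

x=1: ŷ = 5.5 + 3.5·1 = 9; r = 4 − 9 = -5
x=3: ŷ = 5.5 + 3.5·3 = 16; r = 15 − 16 = -1
x=4: ŷ = 5.5 + 3.5·4 = 19.5; r = 23.5 − 19.5 = 4
x=5: ŷ = 5.5 + 3.5·5 = 23; r = 25 − 23 = 2
x=6: ŷ = 5.5 + 3.5·6 = 26.5; r = 31.5 − 26.5 = 5
x=9: ŷ = 5.5 + 3.5·9 = 37; r = 33 − 37 = -4
x=12: ŷ = 5.5 + 3.5·12 = 47.5; r = 46.5 − 47.5 = -1
Signs: − − + + + − −
Runs: −×2, +×3, −×2 → 3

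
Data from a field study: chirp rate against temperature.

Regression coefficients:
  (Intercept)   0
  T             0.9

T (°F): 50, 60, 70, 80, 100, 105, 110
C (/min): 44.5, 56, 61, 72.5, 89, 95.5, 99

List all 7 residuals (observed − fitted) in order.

T=50: Ĉ = 0.9·50 = 45; e = 44.5 − 45 = -0.5
T=60: Ĉ = 0.9·60 = 54; e = 56 − 54 = 2
T=70: Ĉ = 0.9·70 = 63; e = 61 − 63 = -2
T=80: Ĉ = 0.9·80 = 72; e = 72.5 − 72 = 0.5
T=100: Ĉ = 0.9·100 = 90; e = 89 − 90 = -1
T=105: Ĉ = 0.9·105 = 94.5; e = 95.5 − 94.5 = 1
T=110: Ĉ = 0.9·110 = 99; e = 99 − 99 = 0

-0.5, 2, -2, 0.5, -1, 1, 0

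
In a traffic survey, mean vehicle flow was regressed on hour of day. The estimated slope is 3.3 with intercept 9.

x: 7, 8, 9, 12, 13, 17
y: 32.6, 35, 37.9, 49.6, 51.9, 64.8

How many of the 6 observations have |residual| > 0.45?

3

x=7: ŷ = 9 + 3.3·7 = 32.1; e = 32.6 − 32.1 = 0.5
x=8: ŷ = 9 + 3.3·8 = 35.4; e = 35 − 35.4 = -0.4
x=9: ŷ = 9 + 3.3·9 = 38.7; e = 37.9 − 38.7 = -0.8
x=12: ŷ = 9 + 3.3·12 = 48.6; e = 49.6 − 48.6 = 1
x=13: ŷ = 9 + 3.3·13 = 51.9; e = 51.9 − 51.9 = 0
x=17: ŷ = 9 + 3.3·17 = 65.1; e = 64.8 − 65.1 = -0.3
|e| > 0.45: x=7 (|e|=0.5), x=9 (|e|=0.8), x=12 (|e|=1) → 3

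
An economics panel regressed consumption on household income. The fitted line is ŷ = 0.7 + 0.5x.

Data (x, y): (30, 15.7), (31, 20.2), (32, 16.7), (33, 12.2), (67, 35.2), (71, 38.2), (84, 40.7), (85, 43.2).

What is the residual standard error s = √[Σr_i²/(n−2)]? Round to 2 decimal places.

x=30: ŷ = 0.7 + 0.5·30 = 15.7; r = 15.7 − 15.7 = 0
x=31: ŷ = 0.7 + 0.5·31 = 16.2; r = 20.2 − 16.2 = 4
x=32: ŷ = 0.7 + 0.5·32 = 16.7; r = 16.7 − 16.7 = 0
x=33: ŷ = 0.7 + 0.5·33 = 17.2; r = 12.2 − 17.2 = -5
x=67: ŷ = 0.7 + 0.5·67 = 34.2; r = 35.2 − 34.2 = 1
x=71: ŷ = 0.7 + 0.5·71 = 36.2; r = 38.2 − 36.2 = 2
x=84: ŷ = 0.7 + 0.5·84 = 42.7; r = 40.7 − 42.7 = -2
x=85: ŷ = 0.7 + 0.5·85 = 43.2; r = 43.2 − 43.2 = 0
SSE = 0 + 16 + 0 + 25 + 1 + 4 + 4 + 0 = 50
s = √(50/6) = √8.33333 ≈ 2.89

s = 2.89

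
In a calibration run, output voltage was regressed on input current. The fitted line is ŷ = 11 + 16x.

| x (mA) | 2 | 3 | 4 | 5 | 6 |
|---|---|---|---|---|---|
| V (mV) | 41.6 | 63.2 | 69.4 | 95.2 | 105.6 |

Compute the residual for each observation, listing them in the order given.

-1.4, 4.2, -5.6, 4.2, -1.4

x=2: ŷ = 11 + 16·2 = 43; e = 41.6 − 43 = -1.4
x=3: ŷ = 11 + 16·3 = 59; e = 63.2 − 59 = 4.2
x=4: ŷ = 11 + 16·4 = 75; e = 69.4 − 75 = -5.6
x=5: ŷ = 11 + 16·5 = 91; e = 95.2 − 91 = 4.2
x=6: ŷ = 11 + 16·6 = 107; e = 105.6 − 107 = -1.4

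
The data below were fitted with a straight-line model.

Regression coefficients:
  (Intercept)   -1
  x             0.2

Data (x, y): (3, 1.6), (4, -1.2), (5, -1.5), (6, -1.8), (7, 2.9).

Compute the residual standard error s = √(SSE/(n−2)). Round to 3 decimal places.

s = 2.415

x=3: ŷ = -1 + 0.2·3 = -0.4; e = 1.6 − (-0.4) = 2
x=4: ŷ = -1 + 0.2·4 = -0.2; e = -1.2 − (-0.2) = -1
x=5: ŷ = -1 + 0.2·5 = 0; e = -1.5 − 0 = -1.5
x=6: ŷ = -1 + 0.2·6 = 0.2; e = -1.8 − 0.2 = -2
x=7: ŷ = -1 + 0.2·7 = 0.4; e = 2.9 − 0.4 = 2.5
SSE = 4 + 1 + 2.25 + 4 + 6.25 = 17.5
s = √(17.5/3) = √5.83333 ≈ 2.415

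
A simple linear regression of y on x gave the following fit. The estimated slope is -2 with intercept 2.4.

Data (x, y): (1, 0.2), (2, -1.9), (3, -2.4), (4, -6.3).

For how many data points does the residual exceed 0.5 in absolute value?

x=1: ŷ = 2.4 − 2·1 = 0.4; r = 0.2 − 0.4 = -0.2
x=2: ŷ = 2.4 − 2·2 = -1.6; r = -1.9 − (-1.6) = -0.3
x=3: ŷ = 2.4 − 2·3 = -3.6; r = -2.4 − (-3.6) = 1.2
x=4: ŷ = 2.4 − 2·4 = -5.6; r = -6.3 − (-5.6) = -0.7
|r| > 0.5: x=3 (|r|=1.2), x=4 (|r|=0.7) → 2

2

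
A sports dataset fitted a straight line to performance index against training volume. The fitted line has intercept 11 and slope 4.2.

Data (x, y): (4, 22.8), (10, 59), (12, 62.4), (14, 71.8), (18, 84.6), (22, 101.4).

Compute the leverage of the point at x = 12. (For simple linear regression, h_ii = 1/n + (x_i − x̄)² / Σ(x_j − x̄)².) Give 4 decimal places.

x̄ = (4 + 10 + 12 + 14 + 18 + 22)/6 = 13.3333
Σ(x − x̄)² = 87.1111 + 11.1111 + 1.77778 + 0.444444 + 21.7778 + 75.1111 = 197.333
h = 1/6 + (-1.33333)²/197.333 = 0.166667 + 0.00900901 = 0.1757

h = 0.1757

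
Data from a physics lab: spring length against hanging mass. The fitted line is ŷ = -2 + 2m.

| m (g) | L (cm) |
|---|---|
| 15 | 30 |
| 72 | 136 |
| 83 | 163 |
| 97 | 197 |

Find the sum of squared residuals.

m=15: ŷ = -2 + 2·15 = 28; r = 30 − 28 = 2
m=72: ŷ = -2 + 2·72 = 142; r = 136 − 142 = -6
m=83: ŷ = -2 + 2·83 = 164; r = 163 − 164 = -1
m=97: ŷ = -2 + 2·97 = 192; r = 197 − 192 = 5
SSE = 4 + 36 + 1 + 25 = 66

SSE = 66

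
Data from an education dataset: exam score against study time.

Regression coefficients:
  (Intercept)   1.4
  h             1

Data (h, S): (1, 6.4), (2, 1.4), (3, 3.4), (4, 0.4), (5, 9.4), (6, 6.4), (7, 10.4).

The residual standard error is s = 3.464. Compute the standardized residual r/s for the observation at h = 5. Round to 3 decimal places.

0.866

Ŝ = 1.4 + 5 = 6.4
r = 9.4 − 6.4 = 3
r/s = 3 / 3.464 = 0.866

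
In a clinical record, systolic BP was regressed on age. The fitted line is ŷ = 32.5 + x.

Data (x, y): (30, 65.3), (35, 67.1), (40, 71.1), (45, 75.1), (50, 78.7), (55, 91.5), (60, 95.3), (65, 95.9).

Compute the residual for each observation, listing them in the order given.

x=30: ŷ = 32.5 + 30 = 62.5; r = 65.3 − 62.5 = 2.8
x=35: ŷ = 32.5 + 35 = 67.5; r = 67.1 − 67.5 = -0.4
x=40: ŷ = 32.5 + 40 = 72.5; r = 71.1 − 72.5 = -1.4
x=45: ŷ = 32.5 + 45 = 77.5; r = 75.1 − 77.5 = -2.4
x=50: ŷ = 32.5 + 50 = 82.5; r = 78.7 − 82.5 = -3.8
x=55: ŷ = 32.5 + 55 = 87.5; r = 91.5 − 87.5 = 4
x=60: ŷ = 32.5 + 60 = 92.5; r = 95.3 − 92.5 = 2.8
x=65: ŷ = 32.5 + 65 = 97.5; r = 95.9 − 97.5 = -1.6

2.8, -0.4, -1.4, -2.4, -3.8, 4, 2.8, -1.6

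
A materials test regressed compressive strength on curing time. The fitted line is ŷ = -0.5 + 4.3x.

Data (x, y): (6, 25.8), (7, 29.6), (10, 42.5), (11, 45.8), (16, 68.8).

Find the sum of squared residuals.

x=6: ŷ = -0.5 + 4.3·6 = 25.3; e = 25.8 − 25.3 = 0.5
x=7: ŷ = -0.5 + 4.3·7 = 29.6; e = 29.6 − 29.6 = 0
x=10: ŷ = -0.5 + 4.3·10 = 42.5; e = 42.5 − 42.5 = 0
x=11: ŷ = -0.5 + 4.3·11 = 46.8; e = 45.8 − 46.8 = -1
x=16: ŷ = -0.5 + 4.3·16 = 68.3; e = 68.8 − 68.3 = 0.5
SSE = 0.25 + 0 + 0 + 1 + 0.25 = 1.5

SSE = 1.5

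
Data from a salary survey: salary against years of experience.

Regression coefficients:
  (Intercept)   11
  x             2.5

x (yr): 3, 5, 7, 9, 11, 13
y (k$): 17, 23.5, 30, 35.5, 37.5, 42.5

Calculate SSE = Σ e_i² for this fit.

SSE = 10.5

x=3: ŷ = 11 + 2.5·3 = 18.5; e = 17 − 18.5 = -1.5
x=5: ŷ = 11 + 2.5·5 = 23.5; e = 23.5 − 23.5 = 0
x=7: ŷ = 11 + 2.5·7 = 28.5; e = 30 − 28.5 = 1.5
x=9: ŷ = 11 + 2.5·9 = 33.5; e = 35.5 − 33.5 = 2
x=11: ŷ = 11 + 2.5·11 = 38.5; e = 37.5 − 38.5 = -1
x=13: ŷ = 11 + 2.5·13 = 43.5; e = 42.5 − 43.5 = -1
SSE = 2.25 + 0 + 2.25 + 4 + 1 + 1 = 10.5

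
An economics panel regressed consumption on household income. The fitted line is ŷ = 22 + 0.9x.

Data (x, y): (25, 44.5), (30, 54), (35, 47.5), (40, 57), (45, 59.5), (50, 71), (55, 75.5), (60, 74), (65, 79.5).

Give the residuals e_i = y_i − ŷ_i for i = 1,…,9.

x=25: ŷ = 22 + 0.9·25 = 44.5; e = 44.5 − 44.5 = 0
x=30: ŷ = 22 + 0.9·30 = 49; e = 54 − 49 = 5
x=35: ŷ = 22 + 0.9·35 = 53.5; e = 47.5 − 53.5 = -6
x=40: ŷ = 22 + 0.9·40 = 58; e = 57 − 58 = -1
x=45: ŷ = 22 + 0.9·45 = 62.5; e = 59.5 − 62.5 = -3
x=50: ŷ = 22 + 0.9·50 = 67; e = 71 − 67 = 4
x=55: ŷ = 22 + 0.9·55 = 71.5; e = 75.5 − 71.5 = 4
x=60: ŷ = 22 + 0.9·60 = 76; e = 74 − 76 = -2
x=65: ŷ = 22 + 0.9·65 = 80.5; e = 79.5 − 80.5 = -1

0, 5, -6, -1, -3, 4, 4, -2, -1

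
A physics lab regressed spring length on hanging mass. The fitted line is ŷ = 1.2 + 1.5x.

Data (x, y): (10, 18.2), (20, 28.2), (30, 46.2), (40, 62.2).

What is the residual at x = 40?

e = 1

ŷ = 1.2 + 1.5·40 = 61.2
e = 62.2 − 61.2 = 1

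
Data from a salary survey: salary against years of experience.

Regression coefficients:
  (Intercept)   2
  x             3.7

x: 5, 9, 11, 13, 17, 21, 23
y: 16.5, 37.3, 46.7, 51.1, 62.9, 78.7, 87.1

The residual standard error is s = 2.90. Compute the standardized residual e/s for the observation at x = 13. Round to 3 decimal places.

ŷ = 2 + 3.7·13 = 50.1
e = 51.1 − 50.1 = 1
e/s = 1 / 2.90 = 0.345

0.345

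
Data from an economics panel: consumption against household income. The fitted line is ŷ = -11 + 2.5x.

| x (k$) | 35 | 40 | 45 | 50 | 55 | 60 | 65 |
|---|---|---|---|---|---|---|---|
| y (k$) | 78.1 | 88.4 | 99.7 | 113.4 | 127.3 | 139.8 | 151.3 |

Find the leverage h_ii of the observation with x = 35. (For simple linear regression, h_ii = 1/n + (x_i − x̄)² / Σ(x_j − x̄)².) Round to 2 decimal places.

x̄ = (35 + 40 + 45 + 50 + 55 + 60 + 65)/7 = 50
Σ(x − x̄)² = 225 + 100 + 25 + 0 + 25 + 100 + 225 = 700
h = 1/7 + (-15)²/700 = 0.142857 + 0.321429 = 0.46

h = 0.46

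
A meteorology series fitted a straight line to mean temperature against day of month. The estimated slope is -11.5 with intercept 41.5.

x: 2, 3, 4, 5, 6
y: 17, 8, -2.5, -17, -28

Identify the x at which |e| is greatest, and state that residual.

x = 4, e = 2

x=2: ŷ = 41.5 − 11.5·2 = 18.5; e = 17 − 18.5 = -1.5
x=3: ŷ = 41.5 − 11.5·3 = 7; e = 8 − 7 = 1
x=4: ŷ = 41.5 − 11.5·4 = -4.5; e = -2.5 − (-4.5) = 2
x=5: ŷ = 41.5 − 11.5·5 = -16; e = -17 − (-16) = -1
x=6: ŷ = 41.5 − 11.5·6 = -27.5; e = -28 − (-27.5) = -0.5
Largest |e| is 2 at x = 4, residual 2.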